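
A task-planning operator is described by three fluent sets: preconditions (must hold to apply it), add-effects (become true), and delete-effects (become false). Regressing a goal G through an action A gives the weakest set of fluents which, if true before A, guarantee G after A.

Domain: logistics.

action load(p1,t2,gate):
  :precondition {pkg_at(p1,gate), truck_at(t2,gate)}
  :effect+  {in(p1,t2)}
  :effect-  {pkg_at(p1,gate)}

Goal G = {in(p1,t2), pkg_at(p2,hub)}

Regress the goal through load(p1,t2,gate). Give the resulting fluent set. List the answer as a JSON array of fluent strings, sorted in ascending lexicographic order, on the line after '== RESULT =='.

Compute (G \ add) ∪ pre:
  G ∩ del = {}  (empty — regression defined)
  G \ add = {in(p1,t2), pkg_at(p2,hub)} \ {in(p1,t2)} = {pkg_at(p2,hub)}
  ∪ pre   = {pkg_at(p2,hub)} ∪ {pkg_at(p1,gate), truck_at(t2,gate)}
          = {pkg_at(p1,gate), pkg_at(p2,hub), truck_at(t2,gate)}

== RESULT ==
["pkg_at(p1,gate)", "pkg_at(p2,hub)", "truck_at(t2,gate)"]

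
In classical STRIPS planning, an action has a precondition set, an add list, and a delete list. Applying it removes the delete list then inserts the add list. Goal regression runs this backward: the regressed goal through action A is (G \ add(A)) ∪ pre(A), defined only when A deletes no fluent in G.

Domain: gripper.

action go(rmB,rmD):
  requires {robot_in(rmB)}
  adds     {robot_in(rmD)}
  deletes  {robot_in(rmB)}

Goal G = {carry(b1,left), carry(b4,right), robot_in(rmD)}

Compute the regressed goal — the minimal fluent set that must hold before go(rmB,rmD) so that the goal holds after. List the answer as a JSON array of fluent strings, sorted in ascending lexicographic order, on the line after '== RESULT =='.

Regress:
  G ∩ del = {}  (empty — regression defined)
  G \ add = {carry(b1,left), carry(b4,right), robot_in(rmD)} \ {robot_in(rmD)} = {carry(b1,left), carry(b4,right)}
  ∪ pre   = {carry(b1,left), carry(b4,right)} ∪ {robot_in(rmB)}
          = {carry(b1,left), carry(b4,right), robot_in(rmB)}

== RESULT ==
["carry(b1,left)", "carry(b4,right)", "robot_in(rmB)"]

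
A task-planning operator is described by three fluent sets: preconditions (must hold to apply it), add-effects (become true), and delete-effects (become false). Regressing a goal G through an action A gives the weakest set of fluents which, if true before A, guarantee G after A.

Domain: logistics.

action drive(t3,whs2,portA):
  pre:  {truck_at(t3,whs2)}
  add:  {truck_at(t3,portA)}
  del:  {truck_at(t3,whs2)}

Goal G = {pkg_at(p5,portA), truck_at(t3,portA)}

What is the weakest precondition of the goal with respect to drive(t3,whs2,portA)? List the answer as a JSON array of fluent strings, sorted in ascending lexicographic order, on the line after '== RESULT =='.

Compute (G \ add) ∪ pre:
  G ∩ del = {}  (empty — regression defined)
  G \ add = {pkg_at(p5,portA), truck_at(t3,portA)} \ {truck_at(t3,portA)} = {pkg_at(p5,portA)}
  ∪ pre   = {pkg_at(p5,portA)} ∪ {truck_at(t3,whs2)}
          = {pkg_at(p5,portA), truck_at(t3,whs2)}

== RESULT ==
["pkg_at(p5,portA)", "truck_at(t3,whs2)"]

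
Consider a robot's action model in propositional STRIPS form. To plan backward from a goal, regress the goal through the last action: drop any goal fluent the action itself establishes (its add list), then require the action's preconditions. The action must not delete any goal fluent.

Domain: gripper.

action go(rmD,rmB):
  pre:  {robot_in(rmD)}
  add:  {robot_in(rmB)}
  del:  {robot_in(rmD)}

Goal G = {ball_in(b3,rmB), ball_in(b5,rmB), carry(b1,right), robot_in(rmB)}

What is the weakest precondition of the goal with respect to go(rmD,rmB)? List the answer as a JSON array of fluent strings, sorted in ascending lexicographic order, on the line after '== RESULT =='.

Compute (G \ add) ∪ pre:
  G ∩ del = {}  (empty — regression defined)
  G \ add = {ball_in(b3,rmB), ball_in(b5,rmB), carry(b1,right), robot_in(rmB)} \ {robot_in(rmB)} = {ball_in(b3,rmB), ball_in(b5,rmB), carry(b1,right)}
  ∪ pre   = {ball_in(b3,rmB), ball_in(b5,rmB), carry(b1,right)} ∪ {robot_in(rmD)}
          = {ball_in(b3,rmB), ball_in(b5,rmB), carry(b1,right), robot_in(rmD)}

== RESULT ==
["ball_in(b3,rmB)", "ball_in(b5,rmB)", "carry(b1,right)", "robot_in(rmD)"]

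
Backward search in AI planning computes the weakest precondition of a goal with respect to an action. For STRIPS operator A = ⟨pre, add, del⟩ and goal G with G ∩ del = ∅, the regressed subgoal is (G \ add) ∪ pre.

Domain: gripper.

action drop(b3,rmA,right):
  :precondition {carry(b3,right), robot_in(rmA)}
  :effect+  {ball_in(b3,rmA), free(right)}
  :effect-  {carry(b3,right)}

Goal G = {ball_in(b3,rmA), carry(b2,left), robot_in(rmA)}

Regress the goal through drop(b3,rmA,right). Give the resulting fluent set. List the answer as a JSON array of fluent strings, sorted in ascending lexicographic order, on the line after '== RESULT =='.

Regress:
  G ∩ del = {}  (empty — regression defined)
  G \ add = {ball_in(b3,rmA), carry(b2,left), robot_in(rmA)} \ {ball_in(b3,rmA), free(right)} = {carry(b2,left), robot_in(rmA)}
  ∪ pre   = {carry(b2,left), robot_in(rmA)} ∪ {carry(b3,right), robot_in(rmA)}
          = {carry(b2,left), carry(b3,right), robot_in(rmA)}

== RESULT ==
["carry(b2,left)", "carry(b3,right)", "robot_in(rmA)"]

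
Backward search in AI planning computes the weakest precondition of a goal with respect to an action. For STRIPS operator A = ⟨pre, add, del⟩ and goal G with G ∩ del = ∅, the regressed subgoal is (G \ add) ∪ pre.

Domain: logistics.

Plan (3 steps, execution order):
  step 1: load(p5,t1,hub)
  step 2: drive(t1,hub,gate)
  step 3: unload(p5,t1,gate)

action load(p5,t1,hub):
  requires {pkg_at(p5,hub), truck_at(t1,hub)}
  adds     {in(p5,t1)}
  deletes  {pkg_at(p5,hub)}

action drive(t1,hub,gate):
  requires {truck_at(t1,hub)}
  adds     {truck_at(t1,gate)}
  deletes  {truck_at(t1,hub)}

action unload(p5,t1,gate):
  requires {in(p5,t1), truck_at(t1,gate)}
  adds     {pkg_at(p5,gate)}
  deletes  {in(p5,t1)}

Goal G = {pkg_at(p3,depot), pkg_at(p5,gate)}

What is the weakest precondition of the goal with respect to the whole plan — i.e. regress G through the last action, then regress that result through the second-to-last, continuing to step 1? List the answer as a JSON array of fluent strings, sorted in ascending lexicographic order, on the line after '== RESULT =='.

Regress step by step:
  through step 3 (unload(p5,t1,gate)): drop {pkg_at(p5,gate)}, keep {pkg_at(p3,depot)}, require {in(p5,t1), truck_at(t1,gate)}
    → {in(p5,t1), pkg_at(p3,depot), truck_at(t1,gate)}
  through step 2 (drive(t1,hub,gate)): drop {truck_at(t1,gate)}, keep {in(p5,t1), pkg_at(p3,depot)}, require {truck_at(t1,hub)}
    → {in(p5,t1), pkg_at(p3,depot), truck_at(t1,hub)}
  through step 1 (load(p5,t1,hub)): drop {in(p5,t1)}, keep {pkg_at(p3,depot), truck_at(t1,hub)}, require {pkg_at(p5,hub), truck_at(t1,hub)}
    → {pkg_at(p3,depot), pkg_at(p5,hub), truck_at(t1,hub)}

== RESULT ==
["pkg_at(p3,depot)", "pkg_at(p5,hub)", "truck_at(t1,hub)"]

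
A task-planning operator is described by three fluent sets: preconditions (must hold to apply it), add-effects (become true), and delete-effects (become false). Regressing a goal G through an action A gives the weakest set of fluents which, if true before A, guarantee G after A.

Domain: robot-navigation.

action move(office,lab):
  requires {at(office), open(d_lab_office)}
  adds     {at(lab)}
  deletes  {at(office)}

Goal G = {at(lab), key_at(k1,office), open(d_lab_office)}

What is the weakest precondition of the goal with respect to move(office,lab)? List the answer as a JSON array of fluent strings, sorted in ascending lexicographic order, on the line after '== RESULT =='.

Regress:
  G ∩ del = {}  (empty — regression defined)
  G \ add = {at(lab), key_at(k1,office), open(d_lab_office)} \ {at(lab)} = {key_at(k1,office), open(d_lab_office)}
  ∪ pre   = {key_at(k1,office), open(d_lab_office)} ∪ {at(office), open(d_lab_office)}
          = {at(office), key_at(k1,office), open(d_lab_office)}

== RESULT ==
["at(office)", "key_at(k1,office)", "open(d_lab_office)"]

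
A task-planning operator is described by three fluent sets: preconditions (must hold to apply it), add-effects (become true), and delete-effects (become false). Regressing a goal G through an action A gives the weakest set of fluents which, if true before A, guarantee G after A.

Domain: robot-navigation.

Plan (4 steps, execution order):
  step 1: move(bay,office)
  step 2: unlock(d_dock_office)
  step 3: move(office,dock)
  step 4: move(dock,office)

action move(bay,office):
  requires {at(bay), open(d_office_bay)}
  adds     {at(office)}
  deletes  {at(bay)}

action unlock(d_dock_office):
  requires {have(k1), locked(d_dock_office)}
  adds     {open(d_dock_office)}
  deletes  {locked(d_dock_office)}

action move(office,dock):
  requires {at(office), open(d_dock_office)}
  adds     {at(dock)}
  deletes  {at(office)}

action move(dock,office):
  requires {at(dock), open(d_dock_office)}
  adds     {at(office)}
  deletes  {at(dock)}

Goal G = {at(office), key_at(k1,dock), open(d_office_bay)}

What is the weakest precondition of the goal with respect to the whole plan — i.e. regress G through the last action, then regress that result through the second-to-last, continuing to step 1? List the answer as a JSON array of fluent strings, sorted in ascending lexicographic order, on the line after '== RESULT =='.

Work backward from the goal:
  through step 4 (move(dock,office)): drop {at(office)}, keep {key_at(k1,dock), open(d_office_bay)}, require {at(dock), open(d_dock_office)}
    → {at(dock), key_at(k1,dock), open(d_dock_office), open(d_office_bay)}
  through step 3 (move(office,dock)): drop {at(dock)}, keep {key_at(k1,dock), open(d_dock_office), open(d_office_bay)}, require {at(office), open(d_dock_office)}
    → {at(office), key_at(k1,dock), open(d_dock_office), open(d_office_bay)}
  through step 2 (unlock(d_dock_office)): drop {open(d_dock_office)}, keep {at(office), key_at(k1,dock), open(d_office_bay)}, require {have(k1), locked(d_dock_office)}
    → {at(office), have(k1), key_at(k1,dock), locked(d_dock_office), open(d_office_bay)}
  through step 1 (move(bay,office)): drop {at(office)}, keep {have(k1), key_at(k1,dock), locked(d_dock_office), open(d_office_bay)}, require {at(bay), open(d_office_bay)}
    → {at(bay), have(k1), key_at(k1,dock), locked(d_dock_office), open(d_office_bay)}

== RESULT ==
["at(bay)", "have(k1)", "key_at(k1,dock)", "locked(d_dock_office)", "open(d_office_bay)"]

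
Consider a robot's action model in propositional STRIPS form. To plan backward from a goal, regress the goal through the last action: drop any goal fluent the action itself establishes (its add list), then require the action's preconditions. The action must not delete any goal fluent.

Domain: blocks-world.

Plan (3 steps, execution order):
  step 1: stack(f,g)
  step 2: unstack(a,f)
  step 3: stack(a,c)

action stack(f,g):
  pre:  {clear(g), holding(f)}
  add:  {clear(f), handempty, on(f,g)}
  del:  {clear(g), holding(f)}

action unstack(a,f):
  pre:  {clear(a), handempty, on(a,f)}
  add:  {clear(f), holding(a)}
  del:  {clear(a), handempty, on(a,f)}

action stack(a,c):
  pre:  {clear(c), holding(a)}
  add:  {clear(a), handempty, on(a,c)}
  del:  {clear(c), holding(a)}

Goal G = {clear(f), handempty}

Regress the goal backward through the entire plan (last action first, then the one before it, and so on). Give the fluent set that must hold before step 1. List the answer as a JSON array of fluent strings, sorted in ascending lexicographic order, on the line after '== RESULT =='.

Regress step by step:
  through step 3 (stack(a,c)): drop {handempty}, keep {clear(f)}, require {clear(c), holding(a)}
    → {clear(c), clear(f), holding(a)}
  through step 2 (unstack(a,f)): drop {clear(f), holding(a)}, keep {clear(c)}, require {clear(a), handempty, on(a,f)}
    → {clear(a), clear(c), handempty, on(a,f)}
  through step 1 (stack(f,g)): drop {handempty}, keep {clear(a), clear(c), on(a,f)}, require {clear(g), holding(f)}
    → {clear(a), clear(c), clear(g), holding(f), on(a,f)}

== RESULT ==
["clear(a)", "clear(c)", "clear(g)", "holding(f)", "on(a,f)"]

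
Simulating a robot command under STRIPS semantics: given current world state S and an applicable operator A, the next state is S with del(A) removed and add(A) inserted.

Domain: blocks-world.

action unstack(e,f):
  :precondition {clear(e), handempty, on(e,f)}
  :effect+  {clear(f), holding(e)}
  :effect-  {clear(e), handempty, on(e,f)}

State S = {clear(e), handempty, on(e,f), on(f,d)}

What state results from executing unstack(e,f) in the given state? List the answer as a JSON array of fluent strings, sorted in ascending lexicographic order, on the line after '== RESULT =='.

Progress:
  pre ⊆ S: {clear(e), handempty, on(e,f)} ⊆ S  — applicable
  S \ del = {on(f,d)}
  ∪ add   = {clear(f), holding(e), on(f,d)}

== RESULT ==
["clear(f)", "holding(e)", "on(f,d)"]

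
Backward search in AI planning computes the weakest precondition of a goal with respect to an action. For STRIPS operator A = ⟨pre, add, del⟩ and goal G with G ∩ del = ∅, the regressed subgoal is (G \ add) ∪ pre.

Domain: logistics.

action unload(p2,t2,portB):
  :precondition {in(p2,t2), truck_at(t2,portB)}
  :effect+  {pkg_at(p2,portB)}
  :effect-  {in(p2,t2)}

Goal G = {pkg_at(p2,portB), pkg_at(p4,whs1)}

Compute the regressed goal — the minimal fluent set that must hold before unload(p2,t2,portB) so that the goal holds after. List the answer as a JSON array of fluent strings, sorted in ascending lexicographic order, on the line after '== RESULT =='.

Regress:
  G ∩ del = {}  (empty — regression defined)
  G \ add = {pkg_at(p2,portB), pkg_at(p4,whs1)} \ {pkg_at(p2,portB)} = {pkg_at(p4,whs1)}
  ∪ pre   = {pkg_at(p4,whs1)} ∪ {in(p2,t2), truck_at(t2,portB)}
          = {in(p2,t2), pkg_at(p4,whs1), truck_at(t2,portB)}

== RESULT ==
["in(p2,t2)", "pkg_at(p4,whs1)", "truck_at(t2,portB)"]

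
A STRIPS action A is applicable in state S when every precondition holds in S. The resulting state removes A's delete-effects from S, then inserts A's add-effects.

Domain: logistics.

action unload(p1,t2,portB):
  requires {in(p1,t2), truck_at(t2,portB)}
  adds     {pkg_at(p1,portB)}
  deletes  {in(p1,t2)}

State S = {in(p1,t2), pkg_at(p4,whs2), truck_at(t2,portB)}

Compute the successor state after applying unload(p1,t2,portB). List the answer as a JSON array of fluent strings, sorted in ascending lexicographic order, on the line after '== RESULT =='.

Compute (S \ del) ∪ add:
  pre ⊆ S: {in(p1,t2), truck_at(t2,portB)} ⊆ S  — applicable
  S \ del = {pkg_at(p4,whs2), truck_at(t2,portB)}
  ∪ add   = {pkg_at(p1,portB), pkg_at(p4,whs2), truck_at(t2,portB)}

== RESULT ==
["pkg_at(p1,portB)", "pkg_at(p4,whs2)", "truck_at(t2,portB)"]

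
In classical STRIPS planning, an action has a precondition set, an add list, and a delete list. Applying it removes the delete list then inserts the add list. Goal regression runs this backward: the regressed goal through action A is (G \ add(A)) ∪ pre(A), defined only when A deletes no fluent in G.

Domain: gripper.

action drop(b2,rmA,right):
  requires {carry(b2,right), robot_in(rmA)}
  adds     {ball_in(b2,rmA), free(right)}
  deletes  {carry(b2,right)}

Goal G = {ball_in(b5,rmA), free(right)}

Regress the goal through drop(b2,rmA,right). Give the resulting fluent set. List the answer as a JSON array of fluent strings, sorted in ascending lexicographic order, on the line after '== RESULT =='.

Regress:
  G ∩ del = {}  (empty — regression defined)
  G \ add = {ball_in(b5,rmA), free(right)} \ {ball_in(b2,rmA), free(right)} = {ball_in(b5,rmA)}
  ∪ pre   = {ball_in(b5,rmA)} ∪ {carry(b2,right), robot_in(rmA)}
          = {ball_in(b5,rmA), carry(b2,right), robot_in(rmA)}

== RESULT ==
["ball_in(b5,rmA)", "carry(b2,right)", "robot_in(rmA)"]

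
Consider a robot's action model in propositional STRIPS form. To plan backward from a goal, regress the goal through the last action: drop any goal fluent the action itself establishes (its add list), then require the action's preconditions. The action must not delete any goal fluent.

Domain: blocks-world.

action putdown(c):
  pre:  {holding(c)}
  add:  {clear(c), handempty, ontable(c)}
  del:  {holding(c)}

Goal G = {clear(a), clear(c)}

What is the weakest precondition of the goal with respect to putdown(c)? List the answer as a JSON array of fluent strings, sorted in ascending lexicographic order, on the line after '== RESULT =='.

Regress:
  G ∩ del = {}  (empty — regression defined)
  G \ add = {clear(a), clear(c)} \ {clear(c), handempty, ontable(c)} = {clear(a)}
  ∪ pre   = {clear(a)} ∪ {holding(c)}
          = {clear(a), holding(c)}

== RESULT ==
["clear(a)", "holding(c)"]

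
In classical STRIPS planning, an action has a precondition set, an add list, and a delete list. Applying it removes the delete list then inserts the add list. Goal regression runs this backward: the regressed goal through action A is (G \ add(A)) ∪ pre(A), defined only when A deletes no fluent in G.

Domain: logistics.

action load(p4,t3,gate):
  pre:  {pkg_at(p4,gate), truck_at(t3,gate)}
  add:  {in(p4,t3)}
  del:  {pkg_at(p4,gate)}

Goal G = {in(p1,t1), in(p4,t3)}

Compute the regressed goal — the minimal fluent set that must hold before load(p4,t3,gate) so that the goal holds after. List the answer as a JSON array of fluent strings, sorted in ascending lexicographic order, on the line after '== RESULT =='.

Compute (G \ add) ∪ pre:
  G ∩ del = {}  (empty — regression defined)
  G \ add = {in(p1,t1), in(p4,t3)} \ {in(p4,t3)} = {in(p1,t1)}
  ∪ pre   = {in(p1,t1)} ∪ {pkg_at(p4,gate), truck_at(t3,gate)}
          = {in(p1,t1), pkg_at(p4,gate), truck_at(t3,gate)}

== RESULT ==
["in(p1,t1)", "pkg_at(p4,gate)", "truck_at(t3,gate)"]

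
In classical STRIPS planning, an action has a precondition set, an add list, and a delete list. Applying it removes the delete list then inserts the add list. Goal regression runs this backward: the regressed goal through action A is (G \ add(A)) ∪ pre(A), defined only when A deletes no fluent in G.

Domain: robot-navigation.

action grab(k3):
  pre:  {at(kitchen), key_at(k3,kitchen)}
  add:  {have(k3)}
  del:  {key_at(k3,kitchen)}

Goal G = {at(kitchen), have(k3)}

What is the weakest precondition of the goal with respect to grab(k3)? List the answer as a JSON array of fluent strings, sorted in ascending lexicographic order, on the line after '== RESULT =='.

Compute (G \ add) ∪ pre:
  G ∩ del = {}  (empty — regression defined)
  G \ add = {at(kitchen), have(k3)} \ {have(k3)} = {at(kitchen)}
  ∪ pre   = {at(kitchen)} ∪ {at(kitchen), key_at(k3,kitchen)}
          = {at(kitchen), key_at(k3,kitchen)}

== RESULT ==
["at(kitchen)", "key_at(k3,kitchen)"]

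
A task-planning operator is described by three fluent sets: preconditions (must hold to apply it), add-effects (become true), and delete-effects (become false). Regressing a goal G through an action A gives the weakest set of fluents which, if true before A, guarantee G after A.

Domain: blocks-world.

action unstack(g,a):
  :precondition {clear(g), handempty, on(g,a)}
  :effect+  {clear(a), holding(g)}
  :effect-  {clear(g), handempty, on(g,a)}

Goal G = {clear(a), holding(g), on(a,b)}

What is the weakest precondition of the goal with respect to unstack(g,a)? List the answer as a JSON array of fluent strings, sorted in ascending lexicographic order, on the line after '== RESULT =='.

Compute (G \ add) ∪ pre:
  G ∩ del = {}  (empty — regression defined)
  G \ add = {clear(a), holding(g), on(a,b)} \ {clear(a), holding(g)} = {on(a,b)}
  ∪ pre   = {on(a,b)} ∪ {clear(g), handempty, on(g,a)}
          = {clear(g), handempty, on(a,b), on(g,a)}

== RESULT ==
["clear(g)", "handempty", "on(a,b)", "on(g,a)"]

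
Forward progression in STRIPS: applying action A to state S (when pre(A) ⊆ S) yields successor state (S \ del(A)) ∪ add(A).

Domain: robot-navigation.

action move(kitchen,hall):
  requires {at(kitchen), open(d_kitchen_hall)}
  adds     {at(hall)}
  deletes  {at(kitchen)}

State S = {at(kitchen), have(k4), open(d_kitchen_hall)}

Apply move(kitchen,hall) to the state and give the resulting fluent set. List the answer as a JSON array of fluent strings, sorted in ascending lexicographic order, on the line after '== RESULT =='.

Progress:
  pre ⊆ S: {at(kitchen), open(d_kitchen_hall)} ⊆ S  — applicable
  S \ del = {have(k4), open(d_kitchen_hall)}
  ∪ add   = {at(hall), have(k4), open(d_kitchen_hall)}

== RESULT ==
["at(hall)", "have(k4)", "open(d_kitchen_hall)"]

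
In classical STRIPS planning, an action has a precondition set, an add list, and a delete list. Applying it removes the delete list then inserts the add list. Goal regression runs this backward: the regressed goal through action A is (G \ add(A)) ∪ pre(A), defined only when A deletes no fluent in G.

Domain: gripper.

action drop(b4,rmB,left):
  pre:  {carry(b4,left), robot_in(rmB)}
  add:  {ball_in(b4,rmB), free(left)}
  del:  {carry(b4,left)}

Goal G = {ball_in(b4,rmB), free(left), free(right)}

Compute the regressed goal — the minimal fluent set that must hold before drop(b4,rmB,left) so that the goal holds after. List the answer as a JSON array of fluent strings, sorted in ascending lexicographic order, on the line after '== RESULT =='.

Compute (G \ add) ∪ pre:
  G ∩ del = {}  (empty — regression defined)
  G \ add = {ball_in(b4,rmB), free(left), free(right)} \ {ball_in(b4,rmB), free(left)} = {free(right)}
  ∪ pre   = {free(right)} ∪ {carry(b4,left), robot_in(rmB)}
          = {carry(b4,left), free(right), robot_in(rmB)}

== RESULT ==
["carry(b4,left)", "free(right)", "robot_in(rmB)"]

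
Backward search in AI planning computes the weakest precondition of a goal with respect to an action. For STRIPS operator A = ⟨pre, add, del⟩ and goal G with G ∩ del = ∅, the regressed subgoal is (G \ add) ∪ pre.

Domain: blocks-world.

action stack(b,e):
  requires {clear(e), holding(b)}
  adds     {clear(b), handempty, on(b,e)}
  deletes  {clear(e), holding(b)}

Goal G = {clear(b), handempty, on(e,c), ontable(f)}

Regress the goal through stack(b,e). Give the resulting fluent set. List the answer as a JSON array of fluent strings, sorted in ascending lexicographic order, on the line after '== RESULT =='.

Regress:
  G ∩ del = {}  (empty — regression defined)
  G \ add = {clear(b), handempty, on(e,c), ontable(f)} \ {clear(b), handempty, on(b,e)} = {on(e,c), ontable(f)}
  ∪ pre   = {on(e,c), ontable(f)} ∪ {clear(e), holding(b)}
          = {clear(e), holding(b), on(e,c), ontable(f)}

== RESULT ==
["clear(e)", "holding(b)", "on(e,c)", "ontable(f)"]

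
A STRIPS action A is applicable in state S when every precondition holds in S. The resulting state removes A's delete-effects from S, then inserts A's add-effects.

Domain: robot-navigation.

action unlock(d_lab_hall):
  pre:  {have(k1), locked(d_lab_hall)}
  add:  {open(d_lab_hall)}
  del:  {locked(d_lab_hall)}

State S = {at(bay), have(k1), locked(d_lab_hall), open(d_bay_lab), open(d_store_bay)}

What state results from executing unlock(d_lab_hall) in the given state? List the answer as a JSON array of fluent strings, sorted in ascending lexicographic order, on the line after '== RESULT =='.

Compute (S \ del) ∪ add:
  pre ⊆ S: {have(k1), locked(d_lab_hall)} ⊆ S  — applicable
  S \ del = {at(bay), have(k1), open(d_bay_lab), open(d_store_bay)}
  ∪ add   = {at(bay), have(k1), open(d_bay_lab), open(d_lab_hall), open(d_store_bay)}

== RESULT ==
["at(bay)", "have(k1)", "open(d_bay_lab)", "open(d_lab_hall)", "open(d_store_bay)"]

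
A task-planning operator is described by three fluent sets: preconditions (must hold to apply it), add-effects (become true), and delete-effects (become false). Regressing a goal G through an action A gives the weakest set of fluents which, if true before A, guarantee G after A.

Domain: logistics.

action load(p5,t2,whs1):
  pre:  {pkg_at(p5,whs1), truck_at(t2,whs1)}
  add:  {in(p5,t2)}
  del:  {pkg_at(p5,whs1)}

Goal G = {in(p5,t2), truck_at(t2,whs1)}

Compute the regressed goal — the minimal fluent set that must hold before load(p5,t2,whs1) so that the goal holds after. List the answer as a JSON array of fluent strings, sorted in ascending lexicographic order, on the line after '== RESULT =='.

Regress:
  G ∩ del = {}  (empty — regression defined)
  G \ add = {in(p5,t2), truck_at(t2,whs1)} \ {in(p5,t2)} = {truck_at(t2,whs1)}
  ∪ pre   = {truck_at(t2,whs1)} ∪ {pkg_at(p5,whs1), truck_at(t2,whs1)}
          = {pkg_at(p5,whs1), truck_at(t2,whs1)}

== RESULT ==
["pkg_at(p5,whs1)", "truck_at(t2,whs1)"]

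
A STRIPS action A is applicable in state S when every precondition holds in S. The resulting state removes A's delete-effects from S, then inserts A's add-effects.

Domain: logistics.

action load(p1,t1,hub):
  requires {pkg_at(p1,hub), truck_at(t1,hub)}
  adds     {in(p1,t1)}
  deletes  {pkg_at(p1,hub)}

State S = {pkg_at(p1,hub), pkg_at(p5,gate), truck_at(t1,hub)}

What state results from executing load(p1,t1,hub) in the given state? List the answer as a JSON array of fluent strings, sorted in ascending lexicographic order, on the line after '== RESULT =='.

Progress:
  pre ⊆ S: {pkg_at(p1,hub), truck_at(t1,hub)} ⊆ S  — applicable
  S \ del = {pkg_at(p5,gate), truck_at(t1,hub)}
  ∪ add   = {in(p1,t1), pkg_at(p5,gate), truck_at(t1,hub)}

== RESULT ==
["in(p1,t1)", "pkg_at(p5,gate)", "truck_at(t1,hub)"]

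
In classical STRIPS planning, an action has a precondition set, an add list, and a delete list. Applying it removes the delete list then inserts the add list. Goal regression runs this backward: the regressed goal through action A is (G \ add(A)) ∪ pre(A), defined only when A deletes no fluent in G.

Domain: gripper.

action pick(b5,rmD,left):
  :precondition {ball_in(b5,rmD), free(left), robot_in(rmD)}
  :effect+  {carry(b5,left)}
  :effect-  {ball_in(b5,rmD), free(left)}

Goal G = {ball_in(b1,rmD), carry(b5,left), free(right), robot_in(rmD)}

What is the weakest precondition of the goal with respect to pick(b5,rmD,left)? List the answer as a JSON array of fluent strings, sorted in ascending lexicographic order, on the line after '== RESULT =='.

Regress:
  G ∩ del = {}  (empty — regression defined)
  G \ add = {ball_in(b1,rmD), carry(b5,left), free(right), robot_in(rmD)} \ {carry(b5,left)} = {ball_in(b1,rmD), free(right), robot_in(rmD)}
  ∪ pre   = {ball_in(b1,rmD), free(right), robot_in(rmD)} ∪ {ball_in(b5,rmD), free(left), robot_in(rmD)}
          = {ball_in(b1,rmD), ball_in(b5,rmD), free(left), free(right), robot_in(rmD)}

== RESULT ==
["ball_in(b1,rmD)", "ball_in(b5,rmD)", "free(left)", "free(right)", "robot_in(rmD)"]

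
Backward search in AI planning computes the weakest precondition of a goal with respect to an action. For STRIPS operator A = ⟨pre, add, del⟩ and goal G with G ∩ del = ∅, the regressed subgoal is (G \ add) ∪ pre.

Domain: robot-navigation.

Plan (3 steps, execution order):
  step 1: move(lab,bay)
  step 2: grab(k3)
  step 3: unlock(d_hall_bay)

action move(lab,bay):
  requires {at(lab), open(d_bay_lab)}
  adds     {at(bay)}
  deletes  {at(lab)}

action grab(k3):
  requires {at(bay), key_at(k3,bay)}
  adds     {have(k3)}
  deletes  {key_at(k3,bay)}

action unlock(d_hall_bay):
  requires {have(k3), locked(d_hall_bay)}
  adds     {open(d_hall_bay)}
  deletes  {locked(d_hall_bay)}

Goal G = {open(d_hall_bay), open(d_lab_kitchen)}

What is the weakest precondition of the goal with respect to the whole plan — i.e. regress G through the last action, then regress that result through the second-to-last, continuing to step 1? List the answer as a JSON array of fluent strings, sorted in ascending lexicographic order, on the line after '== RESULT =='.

Regress step by step:
  through step 3 (unlock(d_hall_bay)): drop {open(d_hall_bay)}, keep {open(d_lab_kitchen)}, require {have(k3), locked(d_hall_bay)}
    → {have(k3), locked(d_hall_bay), open(d_lab_kitchen)}
  through step 2 (grab(k3)): drop {have(k3)}, keep {locked(d_hall_bay), open(d_lab_kitchen)}, require {at(bay), key_at(k3,bay)}
    → {at(bay), key_at(k3,bay), locked(d_hall_bay), open(d_lab_kitchen)}
  through step 1 (move(lab,bay)): drop {at(bay)}, keep {key_at(k3,bay), locked(d_hall_bay), open(d_lab_kitchen)}, require {at(lab), open(d_bay_lab)}
    → {at(lab), key_at(k3,bay), locked(d_hall_bay), open(d_bay_lab), open(d_lab_kitchen)}

== RESULT ==
["at(lab)", "key_at(k3,bay)", "locked(d_hall_bay)", "open(d_bay_lab)", "open(d_lab_kitchen)"]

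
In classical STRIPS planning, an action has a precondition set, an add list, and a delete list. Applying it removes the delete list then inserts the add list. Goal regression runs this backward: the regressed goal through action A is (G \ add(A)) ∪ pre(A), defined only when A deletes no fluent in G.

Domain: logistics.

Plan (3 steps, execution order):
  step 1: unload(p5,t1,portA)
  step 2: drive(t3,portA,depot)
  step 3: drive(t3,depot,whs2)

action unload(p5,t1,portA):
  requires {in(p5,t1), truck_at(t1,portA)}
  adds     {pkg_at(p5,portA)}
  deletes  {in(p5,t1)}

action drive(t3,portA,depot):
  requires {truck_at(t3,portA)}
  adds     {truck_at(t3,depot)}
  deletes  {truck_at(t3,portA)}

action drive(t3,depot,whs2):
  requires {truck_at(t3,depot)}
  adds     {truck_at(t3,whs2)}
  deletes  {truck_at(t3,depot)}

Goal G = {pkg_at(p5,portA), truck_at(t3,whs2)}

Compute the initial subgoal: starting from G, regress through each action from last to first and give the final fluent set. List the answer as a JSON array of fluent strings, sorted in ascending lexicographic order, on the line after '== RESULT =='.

Regress step by step:
  through step 3 (drive(t3,depot,whs2)): drop {truck_at(t3,whs2)}, keep {pkg_at(p5,portA)}, require {truck_at(t3,depot)}
    → {pkg_at(p5,portA), truck_at(t3,depot)}
  through step 2 (drive(t3,portA,depot)): drop {truck_at(t3,depot)}, keep {pkg_at(p5,portA)}, require {truck_at(t3,portA)}
    → {pkg_at(p5,portA), truck_at(t3,portA)}
  through step 1 (unload(p5,t1,portA)): drop {pkg_at(p5,portA)}, keep {truck_at(t3,portA)}, require {in(p5,t1), truck_at(t1,portA)}
    → {in(p5,t1), truck_at(t1,portA), truck_at(t3,portA)}

== RESULT ==
["in(p5,t1)", "truck_at(t1,portA)", "truck_at(t3,portA)"]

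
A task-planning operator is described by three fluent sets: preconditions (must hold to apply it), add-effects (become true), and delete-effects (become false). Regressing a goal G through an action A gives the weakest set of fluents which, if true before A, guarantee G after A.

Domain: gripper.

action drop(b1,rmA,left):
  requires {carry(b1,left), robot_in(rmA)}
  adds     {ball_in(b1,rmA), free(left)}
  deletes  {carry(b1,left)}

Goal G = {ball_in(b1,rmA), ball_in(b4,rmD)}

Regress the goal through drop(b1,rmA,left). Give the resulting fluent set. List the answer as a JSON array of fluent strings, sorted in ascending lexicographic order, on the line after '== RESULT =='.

Regress:
  G ∩ del = {}  (empty — regression defined)
  G \ add = {ball_in(b1,rmA), ball_in(b4,rmD)} \ {ball_in(b1,rmA), free(left)} = {ball_in(b4,rmD)}
  ∪ pre   = {ball_in(b4,rmD)} ∪ {carry(b1,left), robot_in(rmA)}
          = {ball_in(b4,rmD), carry(b1,left), robot_in(rmA)}

== RESULT ==
["ball_in(b4,rmD)", "carry(b1,left)", "robot_in(rmA)"]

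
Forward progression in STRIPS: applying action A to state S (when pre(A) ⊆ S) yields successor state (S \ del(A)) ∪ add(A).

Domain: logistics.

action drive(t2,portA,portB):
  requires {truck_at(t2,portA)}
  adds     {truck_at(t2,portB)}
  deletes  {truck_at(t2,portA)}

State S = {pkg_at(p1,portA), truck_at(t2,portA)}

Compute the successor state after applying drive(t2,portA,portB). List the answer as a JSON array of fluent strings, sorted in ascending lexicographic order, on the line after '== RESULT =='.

Compute (S \ del) ∪ add:
  pre ⊆ S: {truck_at(t2,portA)} ⊆ S  — applicable
  S \ del = {pkg_at(p1,portA)}
  ∪ add   = {pkg_at(p1,portA), truck_at(t2,portB)}

== RESULT ==
["pkg_at(p1,portA)", "truck_at(t2,portB)"]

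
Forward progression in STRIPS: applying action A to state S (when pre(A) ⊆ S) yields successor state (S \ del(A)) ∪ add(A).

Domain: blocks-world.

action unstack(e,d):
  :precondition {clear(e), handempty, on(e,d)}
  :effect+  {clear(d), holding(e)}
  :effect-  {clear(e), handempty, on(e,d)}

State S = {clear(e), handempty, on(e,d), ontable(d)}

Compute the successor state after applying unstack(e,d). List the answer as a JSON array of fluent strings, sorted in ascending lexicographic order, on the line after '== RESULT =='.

Progress:
  pre ⊆ S: {clear(e), handempty, on(e,d)} ⊆ S  — applicable
  S \ del = {ontable(d)}
  ∪ add   = {clear(d), holding(e), ontable(d)}

== RESULT ==
["clear(d)", "holding(e)", "ontable(d)"]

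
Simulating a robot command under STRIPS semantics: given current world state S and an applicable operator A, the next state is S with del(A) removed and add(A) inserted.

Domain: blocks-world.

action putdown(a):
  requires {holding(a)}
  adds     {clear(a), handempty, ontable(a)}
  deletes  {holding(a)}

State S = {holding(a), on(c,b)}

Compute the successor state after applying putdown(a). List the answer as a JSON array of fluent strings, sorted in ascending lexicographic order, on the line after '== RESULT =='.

Progress:
  pre ⊆ S: {holding(a)} ⊆ S  — applicable
  S \ del = {on(c,b)}
  ∪ add   = {clear(a), handempty, on(c,b), ontable(a)}

== RESULT ==
["clear(a)", "handempty", "on(c,b)", "ontable(a)"]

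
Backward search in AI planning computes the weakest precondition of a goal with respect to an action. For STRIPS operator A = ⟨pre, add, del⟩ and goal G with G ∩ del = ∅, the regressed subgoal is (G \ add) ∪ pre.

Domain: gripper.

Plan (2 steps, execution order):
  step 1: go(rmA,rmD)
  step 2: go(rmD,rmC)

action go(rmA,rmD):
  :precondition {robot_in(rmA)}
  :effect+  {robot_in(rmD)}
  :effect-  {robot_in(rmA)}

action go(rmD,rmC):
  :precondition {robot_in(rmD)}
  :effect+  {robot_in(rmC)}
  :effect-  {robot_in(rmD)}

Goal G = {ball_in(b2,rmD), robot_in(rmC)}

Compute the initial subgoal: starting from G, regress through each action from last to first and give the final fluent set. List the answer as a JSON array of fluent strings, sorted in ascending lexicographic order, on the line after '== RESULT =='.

Regress step by step:
  through step 2 (go(rmD,rmC)): drop {robot_in(rmC)}, keep {ball_in(b2,rmD)}, require {robot_in(rmD)}
    → {ball_in(b2,rmD), robot_in(rmD)}
  through step 1 (go(rmA,rmD)): drop {robot_in(rmD)}, keep {ball_in(b2,rmD)}, require {robot_in(rmA)}
    → {ball_in(b2,rmD), robot_in(rmA)}

== RESULT ==
["ball_in(b2,rmD)", "robot_in(rmA)"]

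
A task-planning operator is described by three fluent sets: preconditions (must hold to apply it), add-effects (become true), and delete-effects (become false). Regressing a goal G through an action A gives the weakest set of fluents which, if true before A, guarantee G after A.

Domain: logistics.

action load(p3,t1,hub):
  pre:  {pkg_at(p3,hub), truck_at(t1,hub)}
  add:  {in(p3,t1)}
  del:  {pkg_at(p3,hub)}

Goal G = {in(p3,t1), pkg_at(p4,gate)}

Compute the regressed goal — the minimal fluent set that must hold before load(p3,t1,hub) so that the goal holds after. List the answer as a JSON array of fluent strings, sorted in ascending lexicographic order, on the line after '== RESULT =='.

Compute (G \ add) ∪ pre:
  G ∩ del = {}  (empty — regression defined)
  G \ add = {in(p3,t1), pkg_at(p4,gate)} \ {in(p3,t1)} = {pkg_at(p4,gate)}
  ∪ pre   = {pkg_at(p4,gate)} ∪ {pkg_at(p3,hub), truck_at(t1,hub)}
          = {pkg_at(p3,hub), pkg_at(p4,gate), truck_at(t1,hub)}

== RESULT ==
["pkg_at(p3,hub)", "pkg_at(p4,gate)", "truck_at(t1,hub)"]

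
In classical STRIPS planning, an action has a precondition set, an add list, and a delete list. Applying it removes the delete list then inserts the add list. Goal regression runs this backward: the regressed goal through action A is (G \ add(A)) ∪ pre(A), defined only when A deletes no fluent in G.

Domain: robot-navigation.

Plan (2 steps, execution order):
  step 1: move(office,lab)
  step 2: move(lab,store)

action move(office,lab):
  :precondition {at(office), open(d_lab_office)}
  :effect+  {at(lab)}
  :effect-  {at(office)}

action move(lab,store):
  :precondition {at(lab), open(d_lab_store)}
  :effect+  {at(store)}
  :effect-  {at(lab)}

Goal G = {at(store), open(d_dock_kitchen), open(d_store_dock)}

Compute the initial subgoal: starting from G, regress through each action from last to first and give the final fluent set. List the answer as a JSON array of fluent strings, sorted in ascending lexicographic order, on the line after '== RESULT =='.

Regress step by step:
  through step 2 (move(lab,store)): drop {at(store)}, keep {open(d_dock_kitchen), open(d_store_dock)}, require {at(lab), open(d_lab_store)}
    → {at(lab), open(d_dock_kitchen), open(d_lab_store), open(d_store_dock)}
  through step 1 (move(office,lab)): drop {at(lab)}, keep {open(d_dock_kitchen), open(d_lab_store), open(d_store_dock)}, require {at(office), open(d_lab_office)}
    → {at(office), open(d_dock_kitchen), open(d_lab_office), open(d_lab_store), open(d_store_dock)}

== RESULT ==
["at(office)", "open(d_dock_kitchen)", "open(d_lab_office)", "open(d_lab_store)", "open(d_store_dock)"]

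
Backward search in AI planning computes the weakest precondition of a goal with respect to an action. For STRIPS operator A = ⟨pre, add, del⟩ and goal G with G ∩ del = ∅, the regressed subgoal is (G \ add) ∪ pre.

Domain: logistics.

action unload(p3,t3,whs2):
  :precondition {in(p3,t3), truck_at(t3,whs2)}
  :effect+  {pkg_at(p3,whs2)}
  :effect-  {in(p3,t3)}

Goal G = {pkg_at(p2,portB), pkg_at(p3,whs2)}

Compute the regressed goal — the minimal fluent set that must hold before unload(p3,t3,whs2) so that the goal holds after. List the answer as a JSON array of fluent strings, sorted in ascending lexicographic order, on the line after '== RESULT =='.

Compute (G \ add) ∪ pre:
  G ∩ del = {}  (empty — regression defined)
  G \ add = {pkg_at(p2,portB), pkg_at(p3,whs2)} \ {pkg_at(p3,whs2)} = {pkg_at(p2,portB)}
  ∪ pre   = {pkg_at(p2,portB)} ∪ {in(p3,t3), truck_at(t3,whs2)}
          = {in(p3,t3), pkg_at(p2,portB), truck_at(t3,whs2)}

== RESULT ==
["in(p3,t3)", "pkg_at(p2,portB)", "truck_at(t3,whs2)"]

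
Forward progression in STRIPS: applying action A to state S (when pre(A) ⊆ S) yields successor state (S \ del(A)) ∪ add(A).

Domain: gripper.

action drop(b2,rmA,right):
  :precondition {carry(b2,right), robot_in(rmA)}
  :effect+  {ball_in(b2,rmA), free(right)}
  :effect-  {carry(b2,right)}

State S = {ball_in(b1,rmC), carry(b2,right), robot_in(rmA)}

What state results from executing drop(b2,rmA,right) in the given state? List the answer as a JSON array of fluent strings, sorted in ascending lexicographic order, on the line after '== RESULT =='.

Progress:
  pre ⊆ S: {carry(b2,right), robot_in(rmA)} ⊆ S  — applicable
  S \ del = {ball_in(b1,rmC), robot_in(rmA)}
  ∪ add   = {ball_in(b1,rmC), ball_in(b2,rmA), free(right), robot_in(rmA)}

== RESULT ==
["ball_in(b1,rmC)", "ball_in(b2,rmA)", "free(right)", "robot_in(rmA)"]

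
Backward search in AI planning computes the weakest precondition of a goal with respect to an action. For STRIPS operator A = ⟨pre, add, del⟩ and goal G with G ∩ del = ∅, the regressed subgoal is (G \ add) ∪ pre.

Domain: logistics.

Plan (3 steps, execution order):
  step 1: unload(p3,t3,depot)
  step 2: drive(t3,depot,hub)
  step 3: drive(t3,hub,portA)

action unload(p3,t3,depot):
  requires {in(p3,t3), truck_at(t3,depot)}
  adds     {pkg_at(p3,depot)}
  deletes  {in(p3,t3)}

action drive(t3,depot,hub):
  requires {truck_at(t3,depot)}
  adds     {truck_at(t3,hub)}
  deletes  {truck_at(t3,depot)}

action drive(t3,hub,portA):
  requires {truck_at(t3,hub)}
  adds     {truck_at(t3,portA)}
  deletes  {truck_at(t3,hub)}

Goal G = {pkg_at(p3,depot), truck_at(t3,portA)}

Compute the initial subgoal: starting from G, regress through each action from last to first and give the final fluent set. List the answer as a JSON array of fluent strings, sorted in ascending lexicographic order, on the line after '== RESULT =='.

Regress step by step:
  through step 3 (drive(t3,hub,portA)): drop {truck_at(t3,portA)}, keep {pkg_at(p3,depot)}, require {truck_at(t3,hub)}
    → {pkg_at(p3,depot), truck_at(t3,hub)}
  through step 2 (drive(t3,depot,hub)): drop {truck_at(t3,hub)}, keep {pkg_at(p3,depot)}, require {truck_at(t3,depot)}
    → {pkg_at(p3,depot), truck_at(t3,depot)}
  through step 1 (unload(p3,t3,depot)): drop {pkg_at(p3,depot)}, keep {truck_at(t3,depot)}, require {in(p3,t3), truck_at(t3,depot)}
    → {in(p3,t3), truck_at(t3,depot)}

== RESULT ==
["in(p3,t3)", "truck_at(t3,depot)"]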